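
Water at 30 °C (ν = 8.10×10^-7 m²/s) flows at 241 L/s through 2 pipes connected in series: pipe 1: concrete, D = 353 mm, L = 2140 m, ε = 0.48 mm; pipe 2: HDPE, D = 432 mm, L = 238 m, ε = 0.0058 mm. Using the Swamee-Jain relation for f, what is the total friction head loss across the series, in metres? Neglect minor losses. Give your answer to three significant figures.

H ≈ 41.2 m

Pipe 1: V = 2.463 m/s, Re = 1.07×10^6, ε/D = 0.00136, f = 0.02150, h_1 = f(L/D)V²/2g = 40.28 m
Pipe 2: V = 1.644 m/s, Re = 8.77×10^5, ε/D = 1.34×10^-5, f = 0.01217, h_2 = f(L/D)V²/2g = 0.9238 m
Series → Q common, losses add: H = Σh = 41.20 m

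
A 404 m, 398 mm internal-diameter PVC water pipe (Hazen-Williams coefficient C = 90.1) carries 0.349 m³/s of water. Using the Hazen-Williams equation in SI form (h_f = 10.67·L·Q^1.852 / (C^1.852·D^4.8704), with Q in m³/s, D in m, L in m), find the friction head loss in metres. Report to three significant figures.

h_f = 10.67·404·0.349^1.852 / (90.1^1.852·0.398^4.8704) = 13.07 m

h_f ≈ 13.1 m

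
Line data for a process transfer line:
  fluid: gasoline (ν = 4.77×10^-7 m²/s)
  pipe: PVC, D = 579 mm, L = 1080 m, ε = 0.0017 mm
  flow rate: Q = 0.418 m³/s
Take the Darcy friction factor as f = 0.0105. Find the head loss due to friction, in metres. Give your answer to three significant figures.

h_f ≈ 2.52 m

V = 4Q/(πD²) = 4·0.418/(π·0.579²) = 1.588 m/s
h_f = f(L/D)V²/(2g) = 0.01050·(1080/0.579)·1.588²/(2·9.81) = 2.516 m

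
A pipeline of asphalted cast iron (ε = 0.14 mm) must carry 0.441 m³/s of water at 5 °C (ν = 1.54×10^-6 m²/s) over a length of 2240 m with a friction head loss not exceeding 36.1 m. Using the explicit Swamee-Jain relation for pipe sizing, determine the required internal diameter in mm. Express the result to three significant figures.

D ≈ 444 mm

Swamee-Jain (Type III): D = 0.66·[ε^1.25·(LQ²/(gh_f))^4.75 + ν·Q^9.4·(L/(gh_f))^5.2]^0.04
LQ²/(gh_f) = 1.230; L/(gh_f) = 6.325
Term 1 = ε^1.25·(…)^4.75 = 4.07×10^-5; Term 2 = ν·Q^9.4·(…)^5.2 = 1.03×10^-5
D = 0.66·(4.07×10^-5 + 1.03×10^-5)^0.04 = 0.4445 m = 444 mm
Check: V = 2.84 m/s, Re = 8.20×10^5, f = 0.01603, h_f = 33.3 m ≈ 36.1 m ✓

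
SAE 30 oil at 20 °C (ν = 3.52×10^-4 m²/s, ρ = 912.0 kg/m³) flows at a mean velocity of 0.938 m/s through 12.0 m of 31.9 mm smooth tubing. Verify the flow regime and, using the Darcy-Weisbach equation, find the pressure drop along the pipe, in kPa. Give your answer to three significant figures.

Re = VD/ν = 0.938·0.03190/3.52×10^-4 = 85.0 → laminar (Re < 2300)
f = 64/Re = 0.7529
h_f = f(L/D)V²/(2g) = 0.7529·(12.0/0.03190)·0.938²/(2·9.81) = 12.70 m
Δp = ρg·h_f = 912.0·9.81·12.70 = 113.6 kPa

Δp ≈ 114 kPa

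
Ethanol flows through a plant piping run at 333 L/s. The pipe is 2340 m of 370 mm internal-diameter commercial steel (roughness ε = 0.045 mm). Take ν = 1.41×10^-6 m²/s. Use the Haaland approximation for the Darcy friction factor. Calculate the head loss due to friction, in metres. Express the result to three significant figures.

h_f ≈ 42.8 m

V = 4Q/(πD²) = 4·0.333/(π·0.370²) = 3.097 m/s
Re = VD/ν = 3.097·0.370/1.41×10^-6 = 8.13×10^5 → turbulent
ε/D = 0.045/370 = 1.22×10^-4
Haaland: f = 0.01385
h_f = f(L/D)V²/(2g) = 0.01385·(2340/0.370)·3.097²/(2·9.81) = 42.83 m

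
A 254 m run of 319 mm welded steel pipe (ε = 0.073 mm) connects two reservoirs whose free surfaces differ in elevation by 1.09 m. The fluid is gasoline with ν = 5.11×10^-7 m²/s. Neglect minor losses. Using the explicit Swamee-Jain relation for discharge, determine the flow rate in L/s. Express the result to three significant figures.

Q ≈ 106 L/s

Swamee-Jain (Type II): Q = -0.965·√(gD⁵h_f/L)·ln[ε/(3.7D) + √(3.17ν²L/(gD³h_f))]
√(gD⁵h_f/L) = √(9.81·0.319⁵·1.09/254) = 0.01179
ε/(3.7D) = 6.18×10^-5; √(3.17ν²L/(gD³h_f)) = 2.46×10^-5
Q = -0.965·0.01179·ln(8.646×10^-5) = 0.1065 m³/s
Check: V = 1.33 m/s, Re = 8.32×10^5, f = 0.01523, h_f = 1.10 m ≈ 1.09 m ✓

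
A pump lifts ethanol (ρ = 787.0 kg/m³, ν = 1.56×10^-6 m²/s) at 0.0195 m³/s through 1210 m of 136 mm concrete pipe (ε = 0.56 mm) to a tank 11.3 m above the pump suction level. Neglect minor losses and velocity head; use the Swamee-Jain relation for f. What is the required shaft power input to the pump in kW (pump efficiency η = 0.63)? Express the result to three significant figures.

V = 4Q/(πD²) = 1.342 m/s; Re = 1.17×10^5; ε/D = 0.00412; f = 0.02981
h_f = f(L/D)V²/2g = 24.36 m
Total head H = z + h_f = 11.3 + 24.36 = 35.66 m
P_hyd = ρgQH = 787.0·9.81·0.0195·35.66 = 5.368 kW
P_shaft = P_hyd/η = 5.368/0.63 = 8.521 kW

P_shaft ≈ 8.52 kW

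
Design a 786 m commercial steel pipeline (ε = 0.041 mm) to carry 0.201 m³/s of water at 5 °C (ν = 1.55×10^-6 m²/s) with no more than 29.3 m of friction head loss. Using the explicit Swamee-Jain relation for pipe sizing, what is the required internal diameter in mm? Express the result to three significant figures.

D ≈ 269 mm

Swamee-Jain (Type III): D = 0.66·[ε^1.25·(LQ²/(gh_f))^4.75 + ν·Q^9.4·(L/(gh_f))^5.2]^0.04
LQ²/(gh_f) = 0.1105; L/(gh_f) = 2.735
Term 1 = ε^1.25·(…)^4.75 = 9.37×10^-11; Term 2 = ν·Q^9.4·(…)^5.2 = 8.17×10^-11
D = 0.66·(9.37×10^-11 + 8.17×10^-11)^0.04 = 0.2687 m = 269 mm
Check: V = 3.54 m/s, Re = 6.14×10^5, f = 0.01476, h_f = 27.6 m ≈ 29.3 m ✓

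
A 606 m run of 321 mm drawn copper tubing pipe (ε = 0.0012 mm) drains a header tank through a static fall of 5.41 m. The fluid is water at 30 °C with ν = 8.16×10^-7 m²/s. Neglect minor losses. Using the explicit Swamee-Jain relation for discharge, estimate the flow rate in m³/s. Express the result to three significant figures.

Q ≈ 0.175 m³/s

Swamee-Jain (Type II): Q = -0.965·√(gD⁵h_f/L)·ln[ε/(3.7D) + √(3.17ν²L/(gD³h_f))]
√(gD⁵h_f/L) = √(9.81·0.321⁵·5.41/606) = 0.01728
ε/(3.7D) = 1.01×10^-6; √(3.17ν²L/(gD³h_f)) = 2.70×10^-5
Q = -0.965·0.01728·ln(2.800×10^-5) = 0.1748 m³/s
Check: V = 2.16 m/s, Re = 8.50×10^5, f = 0.01202, h_f = 5.39 m ≈ 5.41 m ✓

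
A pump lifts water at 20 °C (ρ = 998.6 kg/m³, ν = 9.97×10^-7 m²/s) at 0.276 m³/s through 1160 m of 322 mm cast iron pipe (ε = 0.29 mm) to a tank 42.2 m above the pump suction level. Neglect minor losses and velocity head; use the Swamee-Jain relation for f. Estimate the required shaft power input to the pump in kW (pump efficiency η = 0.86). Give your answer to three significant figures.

P_shaft ≈ 262 kW

V = 4Q/(πD²) = 3.389 m/s; Re = 1.09×10^6; ε/D = 9.01×10^-4; f = 0.01953
h_f = f(L/D)V²/2g = 41.20 m
Total head H = z + h_f = 42.2 + 41.20 = 83.40 m
P_hyd = ρgQH = 998.6·9.81·0.276·83.40 = 225.5 kW
P_shaft = P_hyd/η = 225.5/0.86 = 262.2 kW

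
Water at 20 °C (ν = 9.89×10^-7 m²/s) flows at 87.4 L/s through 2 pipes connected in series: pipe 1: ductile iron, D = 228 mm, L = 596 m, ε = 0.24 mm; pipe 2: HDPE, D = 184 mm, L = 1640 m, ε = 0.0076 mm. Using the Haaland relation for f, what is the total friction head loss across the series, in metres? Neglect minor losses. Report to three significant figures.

Pipe 1: V = 2.141 m/s, Re = 4.94×10^5, ε/D = 0.00105, f = 0.02043, h_1 = f(L/D)V²/2g = 12.48 m
Pipe 2: V = 3.287 m/s, Re = 6.12×10^5, ε/D = 4.13×10^-5, f = 0.01318, h_2 = f(L/D)V²/2g = 64.68 m
Series → Q common, losses add: H = Σh = 77.15 m

H ≈ 77.2 m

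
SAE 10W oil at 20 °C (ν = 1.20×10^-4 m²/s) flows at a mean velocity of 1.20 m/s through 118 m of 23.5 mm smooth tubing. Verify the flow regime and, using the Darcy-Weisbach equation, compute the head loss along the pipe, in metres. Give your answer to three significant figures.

h_f ≈ 100 m

Re = VD/ν = 1.20·0.02350/1.20×10^-4 = 235 → laminar (Re < 2300)
f = 64/Re = 0.2723
h_f = f(L/D)V²/(2g) = 0.2723·(118/0.02350)·1.20²/(2·9.81) = 100.4 m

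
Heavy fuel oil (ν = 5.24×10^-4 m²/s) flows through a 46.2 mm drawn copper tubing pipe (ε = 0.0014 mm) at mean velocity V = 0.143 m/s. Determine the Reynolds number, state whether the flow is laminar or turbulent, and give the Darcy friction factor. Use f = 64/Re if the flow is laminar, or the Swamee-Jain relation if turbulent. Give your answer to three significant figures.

Re ≈ 12.6; laminar; f = 64/Re ≈ 5.08

Re = VD/ν = 0.1430·0.0462/5.24×10^-4 = 12.6
Re < 2300 → laminar → f = 64/Re = 5.076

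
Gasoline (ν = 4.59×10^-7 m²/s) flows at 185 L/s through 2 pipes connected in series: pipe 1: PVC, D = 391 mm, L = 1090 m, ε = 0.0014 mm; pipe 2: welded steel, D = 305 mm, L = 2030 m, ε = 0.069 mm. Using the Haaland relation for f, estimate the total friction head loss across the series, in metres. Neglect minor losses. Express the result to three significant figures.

Pipe 1: V = 1.541 m/s, Re = 1.31×10^6, ε/D = 3.58×10^-6, f = 0.01115, h_1 = f(L/D)V²/2g = 3.760 m
Pipe 2: V = 2.532 m/s, Re = 1.68×10^6, ε/D = 2.26×10^-4, f = 0.01459, h_2 = f(L/D)V²/2g = 31.73 m
Series → Q common, losses add: H = Σh = 35.49 m

H ≈ 35.5 m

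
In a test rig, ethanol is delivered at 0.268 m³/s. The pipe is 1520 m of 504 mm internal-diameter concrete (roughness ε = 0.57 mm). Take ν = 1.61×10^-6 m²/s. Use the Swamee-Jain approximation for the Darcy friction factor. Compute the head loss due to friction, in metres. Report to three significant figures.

V = 4Q/(πD²) = 4·0.268/(π·0.504²) = 1.343 m/s
Re = VD/ν = 1.343·0.504/1.61×10^-6 = 4.21×10^5 → turbulent
ε/D = 0.57/504 = 0.00113
Swamee-Jain: f = 0.02101
h_f = f(L/D)V²/(2g) = 0.02101·(1520/0.504)·1.343²/(2·9.81) = 5.829 m

h_f ≈ 5.83 m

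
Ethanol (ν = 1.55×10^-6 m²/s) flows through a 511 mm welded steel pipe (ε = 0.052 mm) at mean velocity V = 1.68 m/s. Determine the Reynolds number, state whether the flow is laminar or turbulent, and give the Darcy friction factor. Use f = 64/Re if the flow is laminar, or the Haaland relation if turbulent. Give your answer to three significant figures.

Re ≈ 5.54×10^5; turbulent; f ≈ 0.0141

Re = VD/ν = 1.680·0.511/1.55×10^-6 = 5.54×10^5
Re > 4000 → turbulent; ε/D = 1.02×10^-4
Haaland: f = 0.01412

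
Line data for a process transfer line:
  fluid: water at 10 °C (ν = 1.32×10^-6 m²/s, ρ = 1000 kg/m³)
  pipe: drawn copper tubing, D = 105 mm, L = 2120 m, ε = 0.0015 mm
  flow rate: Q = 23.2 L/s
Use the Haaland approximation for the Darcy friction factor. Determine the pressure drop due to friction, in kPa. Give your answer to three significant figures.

Δp ≈ 1120 kPa

V = 4Q/(πD²) = 4·0.0232/(π·0.105²) = 2.679 m/s
Re = VD/ν = 2.679·0.105/1.32×10^-6 = 2.13×10^5 → turbulent
ε/D = 0.0015/105 = 1.43×10^-5
Haaland: f = 0.01540
h_f = f(L/D)V²/(2g) = 0.01540·(2120/0.105)·2.679²/(2·9.81) = 113.8 m
Δp = ρg·h_f = 1000·9.81·113.8 = 1116 kPa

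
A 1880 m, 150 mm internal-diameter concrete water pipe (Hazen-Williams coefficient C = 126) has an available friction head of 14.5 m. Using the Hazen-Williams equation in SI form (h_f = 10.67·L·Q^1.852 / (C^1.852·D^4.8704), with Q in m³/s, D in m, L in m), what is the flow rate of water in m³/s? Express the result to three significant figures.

Rearranging: Q = [h_f·C^1.852·D^4.8704 / (10.67·L)]^(1/1.852)
Q = [14.5·126^1.852·0.150^4.8704 / (10.67·1880)]^0.540 = 0.01729 m³/s

Q ≈ 0.0173 m³/s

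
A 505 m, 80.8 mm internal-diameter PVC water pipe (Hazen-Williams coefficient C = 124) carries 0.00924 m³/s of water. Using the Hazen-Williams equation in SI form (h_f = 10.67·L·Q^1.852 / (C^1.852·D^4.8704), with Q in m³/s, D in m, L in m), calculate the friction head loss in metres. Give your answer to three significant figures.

h_f = 10.67·505·0.00924^1.852 / (124^1.852·0.0808^4.8704) = 25.60 m

h_f ≈ 25.6 m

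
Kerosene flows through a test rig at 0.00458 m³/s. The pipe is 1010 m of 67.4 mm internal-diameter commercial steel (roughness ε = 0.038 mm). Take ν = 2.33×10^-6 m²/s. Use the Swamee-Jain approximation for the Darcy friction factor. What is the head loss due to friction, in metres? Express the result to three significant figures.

V = 4Q/(πD²) = 4·0.00458/(π·0.0674²) = 1.284 m/s
Re = VD/ν = 1.284·0.0674/2.33×10^-6 = 3.71×10^4 → turbulent
ε/D = 0.038/67.4 = 5.64×10^-4
Swamee-Jain: f = 0.02403
h_f = f(L/D)V²/(2g) = 0.02403·(1010/0.0674)·1.284²/(2·9.81) = 30.24 m

h_f ≈ 30.2 m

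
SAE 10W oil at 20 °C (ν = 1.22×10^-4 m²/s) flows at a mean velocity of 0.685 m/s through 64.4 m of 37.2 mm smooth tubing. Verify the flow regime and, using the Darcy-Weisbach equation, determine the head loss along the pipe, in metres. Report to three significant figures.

Re = VD/ν = 0.685·0.03720/1.22×10^-4 = 209 → laminar (Re < 2300)
f = 64/Re = 0.3064
h_f = f(L/D)V²/(2g) = 0.3064·(64.4/0.03720)·0.685²/(2·9.81) = 12.69 m

h_f ≈ 12.7 m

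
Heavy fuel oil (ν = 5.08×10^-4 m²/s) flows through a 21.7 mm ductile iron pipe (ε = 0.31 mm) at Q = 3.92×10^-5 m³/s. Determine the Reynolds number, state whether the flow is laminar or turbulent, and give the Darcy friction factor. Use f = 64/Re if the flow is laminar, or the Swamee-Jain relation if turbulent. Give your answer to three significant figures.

V = 4Q/(πD²) = 0.1060 m/s
Re = VD/ν = 0.1060·0.0217/5.08×10^-4 = 4.53
Re < 2300 → laminar → f = 64/Re = 14.14

Re ≈ 4.53; laminar; f = 64/Re ≈ 14.1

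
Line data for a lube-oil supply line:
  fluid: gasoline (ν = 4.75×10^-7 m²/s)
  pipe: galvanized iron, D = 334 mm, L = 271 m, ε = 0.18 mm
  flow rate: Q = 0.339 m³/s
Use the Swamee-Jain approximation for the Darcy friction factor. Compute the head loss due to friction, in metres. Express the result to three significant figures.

h_f ≈ 10.7 m

V = 4Q/(πD²) = 4·0.339/(π·0.334²) = 3.869 m/s
Re = VD/ν = 3.869·0.334/4.75×10^-7 = 2.72×10^6 → turbulent
ε/D = 0.18/334 = 5.39×10^-4
Swamee-Jain: f = 0.01722
h_f = f(L/D)V²/(2g) = 0.01722·(271/0.334)·3.869²/(2·9.81) = 10.66 m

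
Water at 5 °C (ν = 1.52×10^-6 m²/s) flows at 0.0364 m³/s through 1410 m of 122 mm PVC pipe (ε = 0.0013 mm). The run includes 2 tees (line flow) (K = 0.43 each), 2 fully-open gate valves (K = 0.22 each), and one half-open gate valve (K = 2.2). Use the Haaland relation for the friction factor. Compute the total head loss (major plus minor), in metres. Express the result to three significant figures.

V = 4Q/(πD²) = 3.114 m/s; V²/2g = 0.4942 m
Re = 2.50×10^5, ε/D = 1.07×10^-5 → f = 0.01492 (Haaland)
Major: h_f = f(L/D)·V²/2g = 0.01492·11557·0.4942 = 85.22 m
Minor: ΣK = 3.50; h_m = ΣK·V²/2g = 1.730 m
Total H_L = 85.22 + 1.730 = 86.95 m

H_L ≈ 87.0 m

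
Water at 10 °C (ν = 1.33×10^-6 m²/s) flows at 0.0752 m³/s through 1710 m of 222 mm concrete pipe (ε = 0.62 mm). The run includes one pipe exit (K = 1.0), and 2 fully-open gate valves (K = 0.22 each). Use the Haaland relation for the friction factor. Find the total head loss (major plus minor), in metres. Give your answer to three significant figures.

H_L ≈ 38.9 m

V = 4Q/(πD²) = 1.943 m/s; V²/2g = 0.1924 m
Re = 3.24×10^5, ε/D = 0.00279 → f = 0.02609 (Haaland)
Major: h_f = f(L/D)·V²/2g = 0.02609·7703·0.1924 = 38.66 m
Minor: ΣK = 1.44; h_m = ΣK·V²/2g = 0.2770 m
Total H_L = 38.66 + 0.2770 = 38.94 m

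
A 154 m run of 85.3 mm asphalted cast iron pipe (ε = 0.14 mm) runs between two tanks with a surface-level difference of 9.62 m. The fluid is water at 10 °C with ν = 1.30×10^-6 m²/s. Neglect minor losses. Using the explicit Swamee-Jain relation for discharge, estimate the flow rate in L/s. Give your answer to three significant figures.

Swamee-Jain (Type II): Q = -0.965·√(gD⁵h_f/L)·ln[ε/(3.7D) + √(3.17ν²L/(gD³h_f))]
√(gD⁵h_f/L) = √(9.81·0.0853⁵·9.62/154) = 0.001664
ε/(3.7D) = 4.44×10^-4; √(3.17ν²L/(gD³h_f)) = 1.19×10^-4
Q = -0.965·0.001664·ln(5.623×10^-4) = 0.01201 m³/s
Check: V = 2.10 m/s, Re = 1.38×10^5, f = 0.02386, h_f = 9.70 m ≈ 9.62 m ✓

Q ≈ 12.0 L/s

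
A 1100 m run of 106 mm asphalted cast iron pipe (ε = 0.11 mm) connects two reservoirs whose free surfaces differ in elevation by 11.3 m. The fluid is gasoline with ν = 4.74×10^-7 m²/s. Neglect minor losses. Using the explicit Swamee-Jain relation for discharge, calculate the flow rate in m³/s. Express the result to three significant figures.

Swamee-Jain (Type II): Q = -0.965·√(gD⁵h_f/L)·ln[ε/(3.7D) + √(3.17ν²L/(gD³h_f))]
√(gD⁵h_f/L) = √(9.81·0.106⁵·11.3/1100) = 0.001161
ε/(3.7D) = 2.80×10^-4; √(3.17ν²L/(gD³h_f)) = 7.70×10^-5
Q = -0.965·0.001161·ln(3.575×10^-4) = 0.008894 m³/s
Check: V = 1.01 m/s, Re = 2.25×10^5, f = 0.02120, h_f = 11.4 m ≈ 11.3 m ✓

Q ≈ 0.00889 m³/s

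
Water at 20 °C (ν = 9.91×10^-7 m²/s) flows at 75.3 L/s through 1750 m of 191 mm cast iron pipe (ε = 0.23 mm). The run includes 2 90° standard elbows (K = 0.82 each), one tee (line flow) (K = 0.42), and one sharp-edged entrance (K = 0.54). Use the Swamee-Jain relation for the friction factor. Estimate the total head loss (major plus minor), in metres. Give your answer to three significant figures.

H_L ≈ 69.3 m

V = 4Q/(πD²) = 2.628 m/s; V²/2g = 0.3520 m
Re = 5.07×10^5, ε/D = 0.00120 → f = 0.02119 (Swamee-Jain)
Major: h_f = f(L/D)·V²/2g = 0.02119·9162·0.3520 = 68.35 m
Minor: ΣK = 2.60; h_m = ΣK·V²/2g = 0.9153 m
Total H_L = 68.35 + 0.9153 = 69.27 m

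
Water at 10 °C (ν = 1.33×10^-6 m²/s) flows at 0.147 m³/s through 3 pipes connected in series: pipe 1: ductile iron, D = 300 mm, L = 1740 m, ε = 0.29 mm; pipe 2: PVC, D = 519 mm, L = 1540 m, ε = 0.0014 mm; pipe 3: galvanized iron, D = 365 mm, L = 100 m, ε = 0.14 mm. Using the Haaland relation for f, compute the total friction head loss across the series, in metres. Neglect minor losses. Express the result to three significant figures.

H ≈ 27.2 m

Pipe 1: V = 2.080 m/s, Re = 4.69×10^5, ε/D = 9.67×10^-4, f = 0.02008, h_1 = f(L/D)V²/2g = 25.67 m
Pipe 2: V = 0.6949 m/s, Re = 2.71×10^5, ε/D = 2.70×10^-6, f = 0.01464, h_2 = f(L/D)V²/2g = 1.069 m
Pipe 3: V = 1.405 m/s, Re = 3.86×10^5, ε/D = 3.84×10^-4, f = 0.01705, h_3 = f(L/D)V²/2g = 0.4700 m
Series → Q common, losses add: H = Σh = 27.21 m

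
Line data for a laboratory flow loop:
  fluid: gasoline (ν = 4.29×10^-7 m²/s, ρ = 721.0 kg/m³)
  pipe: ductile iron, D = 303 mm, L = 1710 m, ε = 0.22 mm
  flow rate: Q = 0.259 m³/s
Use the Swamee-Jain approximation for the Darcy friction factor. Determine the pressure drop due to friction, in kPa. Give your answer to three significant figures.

V = 4Q/(πD²) = 4·0.259/(π·0.303²) = 3.592 m/s
Re = VD/ν = 3.592·0.303/4.29×10^-7 = 2.54×10^6 → turbulent
ε/D = 0.22/303 = 7.26×10^-4
Swamee-Jain: f = 0.01840
h_f = f(L/D)V²/(2g) = 0.01840·(1710/0.303)·3.592²/(2·9.81) = 68.29 m
Δp = ρg·h_f = 721.0·9.81·68.29 = 483.0 kPa

Δp ≈ 483 kPa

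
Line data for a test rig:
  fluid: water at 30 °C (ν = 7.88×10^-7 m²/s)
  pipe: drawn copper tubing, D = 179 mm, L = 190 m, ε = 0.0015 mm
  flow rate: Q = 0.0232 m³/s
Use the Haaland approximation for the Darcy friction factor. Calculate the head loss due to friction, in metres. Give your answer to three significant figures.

h_f ≈ 0.709 m

V = 4Q/(πD²) = 4·0.0232/(π·0.179²) = 0.9219 m/s
Re = VD/ν = 0.9219·0.179/7.88×10^-7 = 2.09×10^5 → turbulent
ε/D = 0.0015/179 = 8.38×10^-6
Haaland: f = 0.01541
h_f = f(L/D)V²/(2g) = 0.01541·(190/0.179)·0.9219²/(2·9.81) = 0.7087 m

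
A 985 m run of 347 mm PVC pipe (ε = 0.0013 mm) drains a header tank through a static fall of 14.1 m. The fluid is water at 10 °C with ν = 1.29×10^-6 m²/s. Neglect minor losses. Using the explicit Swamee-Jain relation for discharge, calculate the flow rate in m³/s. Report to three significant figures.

Swamee-Jain (Type II): Q = -0.965·√(gD⁵h_f/L)·ln[ε/(3.7D) + √(3.17ν²L/(gD³h_f))]
√(gD⁵h_f/L) = √(9.81·0.347⁵·14.1/985) = 0.02658
ε/(3.7D) = 1.01×10^-6; √(3.17ν²L/(gD³h_f)) = 3.00×10^-5
Q = -0.965·0.02658·ln(3.100×10^-5) = 0.2663 m³/s
Check: V = 2.82 m/s, Re = 7.57×10^5, f = 0.01225, h_f = 14.1 m ≈ 14.1 m ✓

Q ≈ 0.266 m³/s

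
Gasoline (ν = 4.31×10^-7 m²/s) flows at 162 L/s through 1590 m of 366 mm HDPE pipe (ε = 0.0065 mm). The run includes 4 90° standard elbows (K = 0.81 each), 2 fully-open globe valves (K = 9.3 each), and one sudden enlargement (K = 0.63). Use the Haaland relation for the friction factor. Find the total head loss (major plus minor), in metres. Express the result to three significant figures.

H_L ≈ 8.74 m

V = 4Q/(πD²) = 1.540 m/s; V²/2g = 0.1208 m
Re = 1.31×10^6, ε/D = 1.78×10^-5 → f = 0.01148 (Haaland)
Major: h_f = f(L/D)·V²/2g = 0.01148·4344·0.1208 = 6.026 m
Minor: ΣK = 22.5; h_m = ΣK·V²/2g = 2.715 m
Total H_L = 6.026 + 2.715 = 8.741 m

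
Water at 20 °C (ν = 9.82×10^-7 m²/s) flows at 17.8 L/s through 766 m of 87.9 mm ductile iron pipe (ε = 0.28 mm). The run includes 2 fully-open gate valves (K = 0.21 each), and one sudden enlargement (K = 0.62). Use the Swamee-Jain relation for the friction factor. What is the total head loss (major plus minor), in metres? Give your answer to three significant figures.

V = 4Q/(πD²) = 2.933 m/s; V²/2g = 0.4385 m
Re = 2.63×10^5, ε/D = 0.00319 → f = 0.02726 (Swamee-Jain)
Major: h_f = f(L/D)·V²/2g = 0.02726·8714·0.4385 = 104.2 m
Minor: ΣK = 1.04; h_m = ΣK·V²/2g = 0.4561 m
Total H_L = 104.2 + 0.4561 = 104.6 m

H_L ≈ 105 m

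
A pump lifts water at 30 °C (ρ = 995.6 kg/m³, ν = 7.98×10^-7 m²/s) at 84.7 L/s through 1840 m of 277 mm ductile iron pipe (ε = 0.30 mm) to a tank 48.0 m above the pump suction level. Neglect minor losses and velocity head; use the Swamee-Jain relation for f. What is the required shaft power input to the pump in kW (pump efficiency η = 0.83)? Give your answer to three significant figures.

V = 4Q/(πD²) = 1.406 m/s; Re = 4.88×10^5; ε/D = 0.00108; f = 0.02072
h_f = f(L/D)V²/2g = 13.86 m
Total head H = z + h_f = 48.0 + 13.86 = 61.86 m
P_hyd = ρgQH = 995.6·9.81·0.0847·61.86 = 51.17 kW
P_shaft = P_hyd/η = 51.17/0.83 = 61.66 kW

P_shaft ≈ 61.7 kW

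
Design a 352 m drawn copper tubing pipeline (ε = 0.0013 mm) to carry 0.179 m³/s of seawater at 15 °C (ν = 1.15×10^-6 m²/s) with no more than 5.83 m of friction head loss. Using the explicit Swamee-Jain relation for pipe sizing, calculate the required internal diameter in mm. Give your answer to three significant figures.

D ≈ 292 mm

Swamee-Jain (Type III): D = 0.66·[ε^1.25·(LQ²/(gh_f))^4.75 + ν·Q^9.4·(L/(gh_f))^5.2]^0.04
LQ²/(gh_f) = 0.1972; L/(gh_f) = 6.155
Term 1 = ε^1.25·(…)^4.75 = 1.96×10^-11; Term 2 = ν·Q^9.4·(…)^5.2 = 1.38×10^-9
D = 0.66·(1.96×10^-11 + 1.38×10^-9)^0.04 = 0.2920 m = 292 mm
Check: V = 2.67 m/s, Re = 6.79×10^5, f = 0.01249, h_f = 5.48 m ≈ 5.83 m ✓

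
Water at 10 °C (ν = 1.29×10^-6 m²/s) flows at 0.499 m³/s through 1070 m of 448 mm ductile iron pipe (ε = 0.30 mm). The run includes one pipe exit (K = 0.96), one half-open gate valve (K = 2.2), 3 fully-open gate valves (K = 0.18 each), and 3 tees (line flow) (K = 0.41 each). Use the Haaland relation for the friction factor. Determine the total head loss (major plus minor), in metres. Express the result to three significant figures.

V = 4Q/(πD²) = 3.166 m/s; V²/2g = 0.5108 m
Re = 1.10×10^6, ε/D = 6.70×10^-4 → f = 0.01821 (Haaland)
Major: h_f = f(L/D)·V²/2g = 0.01821·2388·0.5108 = 22.22 m
Minor: ΣK = 4.93; h_m = ΣK·V²/2g = 2.518 m
Total H_L = 22.22 + 2.518 = 24.73 m

H_L ≈ 24.7 m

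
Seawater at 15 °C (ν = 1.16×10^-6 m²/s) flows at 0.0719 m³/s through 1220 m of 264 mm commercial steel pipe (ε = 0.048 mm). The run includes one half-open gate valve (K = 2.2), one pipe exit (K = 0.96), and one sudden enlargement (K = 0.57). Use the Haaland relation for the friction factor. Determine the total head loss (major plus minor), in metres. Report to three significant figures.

V = 4Q/(πD²) = 1.314 m/s; V²/2g = 0.08794 m
Re = 2.99×10^5, ε/D = 1.82×10^-4 → f = 0.01592 (Haaland)
Major: h_f = f(L/D)·V²/2g = 0.01592·4621·0.08794 = 6.471 m
Minor: ΣK = 3.73; h_m = ΣK·V²/2g = 0.3280 m
Total H_L = 6.471 + 0.3280 = 6.799 m

H_L ≈ 6.80 m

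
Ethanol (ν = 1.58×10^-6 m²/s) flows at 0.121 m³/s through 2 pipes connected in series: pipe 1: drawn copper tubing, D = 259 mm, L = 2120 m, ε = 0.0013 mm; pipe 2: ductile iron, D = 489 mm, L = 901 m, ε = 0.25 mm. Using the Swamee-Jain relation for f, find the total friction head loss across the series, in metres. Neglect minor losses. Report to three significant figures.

Pipe 1: V = 2.297 m/s, Re = 3.76×10^5, ε/D = 5.02×10^-6, f = 0.01385, h_1 = f(L/D)V²/2g = 30.48 m
Pipe 2: V = 0.6443 m/s, Re = 1.99×10^5, ε/D = 5.11×10^-4, f = 0.01900, h_2 = f(L/D)V²/2g = 0.7406 m
Series → Q common, losses add: H = Σh = 31.22 m

H ≈ 31.2 m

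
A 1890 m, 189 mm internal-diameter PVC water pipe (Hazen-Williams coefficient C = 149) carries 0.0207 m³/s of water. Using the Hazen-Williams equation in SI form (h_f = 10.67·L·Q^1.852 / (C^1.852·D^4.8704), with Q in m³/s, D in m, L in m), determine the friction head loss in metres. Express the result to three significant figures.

h_f = 10.67·1890·0.0207^1.852 / (149^1.852·0.189^4.8704) = 4.842 m

h_f ≈ 4.84 m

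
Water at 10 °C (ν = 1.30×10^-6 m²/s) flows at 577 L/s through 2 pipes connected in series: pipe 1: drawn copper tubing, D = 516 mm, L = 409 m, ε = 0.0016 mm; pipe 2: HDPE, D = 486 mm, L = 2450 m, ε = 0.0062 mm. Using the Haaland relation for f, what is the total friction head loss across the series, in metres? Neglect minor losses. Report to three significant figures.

H ≈ 32.3 m

Pipe 1: V = 2.759 m/s, Re = 1.10×10^6, ε/D = 3.10×10^-6, f = 0.01147, h_1 = f(L/D)V²/2g = 3.526 m
Pipe 2: V = 3.110 m/s, Re = 1.16×10^6, ε/D = 1.28×10^-5, f = 0.01156, h_2 = f(L/D)V²/2g = 28.73 m
Series → Q common, losses add: H = Σh = 32.26 m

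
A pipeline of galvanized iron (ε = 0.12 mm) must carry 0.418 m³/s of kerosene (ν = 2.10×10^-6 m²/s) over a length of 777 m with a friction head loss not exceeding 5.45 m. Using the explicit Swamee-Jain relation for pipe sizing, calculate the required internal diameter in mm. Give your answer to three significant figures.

Swamee-Jain (Type III): D = 0.66·[ε^1.25·(LQ²/(gh_f))^4.75 + ν·Q^9.4·(L/(gh_f))^5.2]^0.04
LQ²/(gh_f) = 2.539; L/(gh_f) = 14.53
Term 1 = ε^1.25·(…)^4.75 = 0.00105; Term 2 = ν·Q^9.4·(…)^5.2 = 6.39×10^-4
D = 0.66·(0.00105 + 6.39×10^-4)^0.04 = 0.5113 m = 511 mm
Check: V = 2.04 m/s, Re = 4.96×10^5, f = 0.01584, h_f = 5.09 m ≈ 5.45 m ✓

D ≈ 511 mm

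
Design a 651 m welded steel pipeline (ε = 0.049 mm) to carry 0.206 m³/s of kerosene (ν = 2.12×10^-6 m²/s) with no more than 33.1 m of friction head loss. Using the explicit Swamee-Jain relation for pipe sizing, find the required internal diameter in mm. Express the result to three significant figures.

Swamee-Jain (Type III): D = 0.66·[ε^1.25·(LQ²/(gh_f))^4.75 + ν·Q^9.4·(L/(gh_f))^5.2]^0.04
LQ²/(gh_f) = 0.08508; L/(gh_f) = 2.005
Term 1 = ε^1.25·(…)^4.75 = 3.38×10^-11; Term 2 = ν·Q^9.4·(…)^5.2 = 2.80×10^-11
D = 0.66·(3.38×10^-11 + 2.80×10^-11)^0.04 = 0.2578 m = 258 mm
Check: V = 3.95 m/s, Re = 4.80×10^5, f = 0.01547, h_f = 31.0 m ≈ 33.1 m ✓

D ≈ 258 mm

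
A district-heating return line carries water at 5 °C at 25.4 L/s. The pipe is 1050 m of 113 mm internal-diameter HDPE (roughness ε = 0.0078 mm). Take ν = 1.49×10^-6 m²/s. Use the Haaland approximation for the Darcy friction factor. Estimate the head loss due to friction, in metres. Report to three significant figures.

h_f ≈ 48.8 m

V = 4Q/(πD²) = 4·0.0254/(π·0.113²) = 2.533 m/s
Re = VD/ν = 2.533·0.113/1.49×10^-6 = 1.92×10^5 → turbulent
ε/D = 0.0078/113 = 6.90×10^-5
Haaland: f = 0.01608
h_f = f(L/D)V²/(2g) = 0.01608·(1050/0.113)·2.533²/(2·9.81) = 48.84 m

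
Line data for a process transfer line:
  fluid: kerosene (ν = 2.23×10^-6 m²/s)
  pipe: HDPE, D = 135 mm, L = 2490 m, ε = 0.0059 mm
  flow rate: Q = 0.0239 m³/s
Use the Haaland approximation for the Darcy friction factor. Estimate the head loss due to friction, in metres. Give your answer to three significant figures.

V = 4Q/(πD²) = 4·0.0239/(π·0.135²) = 1.670 m/s
Re = VD/ν = 1.670·0.135/2.23×10^-6 = 1.01×10^5 → turbulent
ε/D = 0.0059/135 = 4.37×10^-5
Haaland: f = 0.01797
h_f = f(L/D)V²/(2g) = 0.01797·(2490/0.135)·1.670²/(2·9.81) = 47.09 m

h_f ≈ 47.1 m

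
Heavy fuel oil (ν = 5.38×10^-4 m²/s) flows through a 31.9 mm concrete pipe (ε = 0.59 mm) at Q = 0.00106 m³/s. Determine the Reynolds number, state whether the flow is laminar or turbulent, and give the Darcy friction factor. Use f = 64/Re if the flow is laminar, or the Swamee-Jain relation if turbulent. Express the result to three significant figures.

Re ≈ 78.6; laminar; f = 64/Re ≈ 0.814

V = 4Q/(πD²) = 1.326 m/s
Re = VD/ν = 1.326·0.0319/5.38×10^-4 = 78.6
Re < 2300 → laminar → f = 64/Re = 0.8138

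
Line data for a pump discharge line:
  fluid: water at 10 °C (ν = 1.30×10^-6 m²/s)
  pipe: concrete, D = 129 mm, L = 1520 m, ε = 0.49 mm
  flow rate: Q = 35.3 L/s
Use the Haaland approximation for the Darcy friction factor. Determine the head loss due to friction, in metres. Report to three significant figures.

h_f ≈ 125 m

V = 4Q/(πD²) = 4·0.0353/(π·0.129²) = 2.701 m/s
Re = VD/ν = 2.701·0.129/1.30×10^-6 = 2.68×10^5 → turbulent
ε/D = 0.49/129 = 0.00380
Haaland: f = 0.02843
h_f = f(L/D)V²/(2g) = 0.02843·(1520/0.129)·2.701²/(2·9.81) = 124.6 m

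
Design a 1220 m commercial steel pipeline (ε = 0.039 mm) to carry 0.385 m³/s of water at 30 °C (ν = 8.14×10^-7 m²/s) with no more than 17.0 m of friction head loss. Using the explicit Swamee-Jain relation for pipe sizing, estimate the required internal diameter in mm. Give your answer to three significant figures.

Swamee-Jain (Type III): D = 0.66·[ε^1.25·(LQ²/(gh_f))^4.75 + ν·Q^9.4·(L/(gh_f))^5.2]^0.04
LQ²/(gh_f) = 1.084; L/(gh_f) = 7.315
Term 1 = ε^1.25·(…)^4.75 = 4.53×10^-6; Term 2 = ν·Q^9.4·(…)^5.2 = 3.22×10^-6
D = 0.66·(4.53×10^-6 + 3.22×10^-6)^0.04 = 0.4122 m = 412 mm
Check: V = 2.88 m/s, Re = 1.46×10^6, f = 0.01304, h_f = 16.4 m ≈ 17.0 m ✓

D ≈ 412 mm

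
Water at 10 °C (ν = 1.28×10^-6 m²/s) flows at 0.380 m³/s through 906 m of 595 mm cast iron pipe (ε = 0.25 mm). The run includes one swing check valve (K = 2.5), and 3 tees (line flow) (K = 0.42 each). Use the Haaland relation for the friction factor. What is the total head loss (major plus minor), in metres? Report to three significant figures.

H_L ≈ 2.80 m

V = 4Q/(πD²) = 1.367 m/s; V²/2g = 0.09520 m
Re = 6.35×10^5, ε/D = 4.20×10^-4 → f = 0.01686 (Haaland)
Major: h_f = f(L/D)·V²/2g = 0.01686·1523·0.09520 = 2.444 m
Minor: ΣK = 3.76; h_m = ΣK·V²/2g = 0.3579 m
Total H_L = 2.444 + 0.3579 = 2.802 m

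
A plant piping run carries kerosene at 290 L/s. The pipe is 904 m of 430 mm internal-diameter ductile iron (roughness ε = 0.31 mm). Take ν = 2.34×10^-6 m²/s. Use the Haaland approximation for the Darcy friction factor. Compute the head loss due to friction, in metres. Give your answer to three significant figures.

h_f ≈ 8.15 m

V = 4Q/(πD²) = 4·0.290/(π·0.430²) = 1.997 m/s
Re = VD/ν = 1.997·0.430/2.34×10^-6 = 3.67×10^5 → turbulent
ε/D = 0.31/430 = 7.21×10^-4
Haaland: f = 0.01907
h_f = f(L/D)V²/(2g) = 0.01907·(904/0.430)·1.997²/(2·9.81) = 8.151 m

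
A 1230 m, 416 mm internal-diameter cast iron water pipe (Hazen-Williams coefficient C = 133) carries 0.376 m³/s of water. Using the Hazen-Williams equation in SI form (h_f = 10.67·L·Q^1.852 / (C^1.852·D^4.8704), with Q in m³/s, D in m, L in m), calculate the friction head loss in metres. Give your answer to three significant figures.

h_f = 10.67·1230·0.376^1.852 / (133^1.852·0.416^4.8704) = 17.91 m

h_f ≈ 17.9 m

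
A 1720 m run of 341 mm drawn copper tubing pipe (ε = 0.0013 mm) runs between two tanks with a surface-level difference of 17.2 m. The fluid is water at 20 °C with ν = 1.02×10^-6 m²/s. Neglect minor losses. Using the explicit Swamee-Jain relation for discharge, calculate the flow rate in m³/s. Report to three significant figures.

Q ≈ 0.214 m³/s

Swamee-Jain (Type II): Q = -0.965·√(gD⁵h_f/L)·ln[ε/(3.7D) + √(3.17ν²L/(gD³h_f))]
√(gD⁵h_f/L) = √(9.81·0.341⁵·17.2/1720) = 0.02127
ε/(3.7D) = 1.03×10^-6; √(3.17ν²L/(gD³h_f)) = 2.91×10^-5
Q = -0.965·0.02127·ln(3.015×10^-5) = 0.2136 m³/s
Check: V = 2.34 m/s, Re = 7.82×10^5, f = 0.01218, h_f = 17.1 m ≈ 17.2 m ✓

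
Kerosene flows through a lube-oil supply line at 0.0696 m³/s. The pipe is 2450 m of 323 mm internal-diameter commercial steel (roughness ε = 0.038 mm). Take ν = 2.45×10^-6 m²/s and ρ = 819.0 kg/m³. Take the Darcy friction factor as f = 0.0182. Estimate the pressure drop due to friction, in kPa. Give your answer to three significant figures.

Δp ≈ 40.8 kPa

V = 4Q/(πD²) = 4·0.0696/(π·0.323²) = 0.8494 m/s
h_f = f(L/D)V²/(2g) = 0.01820·(2450/0.323)·0.8494²/(2·9.81) = 5.077 m
Δp = ρg·h_f = 819.0·9.81·5.077 = 40.79 kPa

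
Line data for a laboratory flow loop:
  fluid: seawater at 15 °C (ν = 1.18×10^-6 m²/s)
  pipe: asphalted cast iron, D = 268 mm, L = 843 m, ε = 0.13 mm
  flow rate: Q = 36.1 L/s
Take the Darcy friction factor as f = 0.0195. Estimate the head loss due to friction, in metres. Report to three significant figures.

V = 4Q/(πD²) = 4·0.0361/(π·0.268²) = 0.6400 m/s
h_f = f(L/D)V²/(2g) = 0.01950·(843/0.268)·0.6400²/(2·9.81) = 1.280 m

h_f ≈ 1.28 m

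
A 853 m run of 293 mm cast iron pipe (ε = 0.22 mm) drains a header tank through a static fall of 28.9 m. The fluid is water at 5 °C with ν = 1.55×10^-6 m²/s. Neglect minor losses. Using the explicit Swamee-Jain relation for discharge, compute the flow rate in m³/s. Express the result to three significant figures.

Swamee-Jain (Type II): Q = -0.965·√(gD⁵h_f/L)·ln[ε/(3.7D) + √(3.17ν²L/(gD³h_f))]
√(gD⁵h_f/L) = √(9.81·0.293⁵·28.9/853) = 0.02679
ε/(3.7D) = 2.03×10^-4; √(3.17ν²L/(gD³h_f)) = 3.02×10^-5
Q = -0.965·0.02679·ln(2.331×10^-4) = 0.2162 m³/s
Check: V = 3.21 m/s, Re = 6.06×10^5, f = 0.01906, h_f = 29.1 m ≈ 28.9 m ✓

Q ≈ 0.216 m³/s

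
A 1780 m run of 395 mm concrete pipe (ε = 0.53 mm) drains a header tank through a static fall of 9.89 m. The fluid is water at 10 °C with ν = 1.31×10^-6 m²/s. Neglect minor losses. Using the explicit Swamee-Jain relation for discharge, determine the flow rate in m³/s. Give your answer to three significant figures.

Swamee-Jain (Type II): Q = -0.965·√(gD⁵h_f/L)·ln[ε/(3.7D) + √(3.17ν²L/(gD³h_f))]
√(gD⁵h_f/L) = √(9.81·0.395⁵·9.89/1780) = 0.02289
ε/(3.7D) = 3.63×10^-4; √(3.17ν²L/(gD³h_f)) = 4.02×10^-5
Q = -0.965·0.02289·ln(4.029×10^-4) = 0.1727 m³/s
Check: V = 1.41 m/s, Re = 4.25×10^5, f = 0.02182, h_f = 9.95 m ≈ 9.89 m ✓

Q ≈ 0.173 m³/s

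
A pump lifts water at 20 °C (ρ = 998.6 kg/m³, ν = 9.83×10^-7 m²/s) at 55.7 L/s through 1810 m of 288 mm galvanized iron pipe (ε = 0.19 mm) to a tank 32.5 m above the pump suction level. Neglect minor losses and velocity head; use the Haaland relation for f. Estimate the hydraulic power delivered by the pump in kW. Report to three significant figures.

P_hyd ≈ 20.2 kW

V = 4Q/(πD²) = 0.8550 m/s; Re = 2.51×10^5; ε/D = 6.60×10^-4; f = 0.01914
h_f = f(L/D)V²/2g = 4.483 m
Total head H = z + h_f = 32.5 + 4.483 = 36.98 m
P_hyd = ρgQH = 998.6·9.81·0.0557·36.98 = 20.18 kW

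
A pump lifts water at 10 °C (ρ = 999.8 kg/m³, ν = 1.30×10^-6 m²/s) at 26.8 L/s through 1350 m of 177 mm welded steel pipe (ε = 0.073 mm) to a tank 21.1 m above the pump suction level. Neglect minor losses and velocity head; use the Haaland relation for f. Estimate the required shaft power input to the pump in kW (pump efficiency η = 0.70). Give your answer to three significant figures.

V = 4Q/(πD²) = 1.089 m/s; Re = 1.48×10^5; ε/D = 4.12×10^-4; f = 0.01874
h_f = f(L/D)V²/2g = 8.643 m
Total head H = z + h_f = 21.1 + 8.643 = 29.74 m
P_hyd = ρgQH = 999.8·9.81·0.0268·29.74 = 7.818 kW
P_shaft = P_hyd/η = 7.818/0.70 = 11.17 kW

P_shaft ≈ 11.2 kW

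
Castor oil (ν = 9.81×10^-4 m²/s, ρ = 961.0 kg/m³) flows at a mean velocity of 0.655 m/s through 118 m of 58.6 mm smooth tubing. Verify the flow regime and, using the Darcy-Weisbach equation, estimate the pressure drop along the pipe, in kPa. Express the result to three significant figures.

Δp ≈ 679 kPa

Re = VD/ν = 0.655·0.05860/9.81×10^-4 = 39.1 → laminar (Re < 2300)
f = 64/Re = 1.636
h_f = f(L/D)V²/(2g) = 1.636·(118/0.05860)·0.655²/(2·9.81) = 72.02 m
Δp = ρg·h_f = 961.0·9.81·72.02 = 679.0 kPa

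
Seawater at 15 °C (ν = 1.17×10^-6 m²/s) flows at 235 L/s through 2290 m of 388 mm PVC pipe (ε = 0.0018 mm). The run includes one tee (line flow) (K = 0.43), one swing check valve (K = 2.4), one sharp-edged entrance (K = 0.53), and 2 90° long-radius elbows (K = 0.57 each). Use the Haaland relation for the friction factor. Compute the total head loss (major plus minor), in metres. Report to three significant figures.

H_L ≈ 15.8 m

V = 4Q/(πD²) = 1.988 m/s; V²/2g = 0.2013 m
Re = 6.59×10^5, ε/D = 4.64×10^-6 → f = 0.01250 (Haaland)
Major: h_f = f(L/D)·V²/2g = 0.01250·5902·0.2013 = 14.86 m
Minor: ΣK = 4.50; h_m = ΣK·V²/2g = 0.9060 m
Total H_L = 14.86 + 0.9060 = 15.76 m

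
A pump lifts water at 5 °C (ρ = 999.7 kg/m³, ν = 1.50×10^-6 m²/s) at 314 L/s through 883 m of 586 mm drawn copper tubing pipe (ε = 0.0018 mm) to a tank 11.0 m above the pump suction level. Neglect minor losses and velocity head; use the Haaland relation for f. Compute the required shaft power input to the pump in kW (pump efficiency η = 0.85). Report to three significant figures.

V = 4Q/(πD²) = 1.164 m/s; Re = 4.55×10^5; ε/D = 3.07×10^-6; f = 0.01332
h_f = f(L/D)V²/2g = 1.386 m
Total head H = z + h_f = 11.0 + 1.386 = 12.39 m
P_hyd = ρgQH = 999.7·9.81·0.314·12.39 = 38.14 kW
P_shaft = P_hyd/η = 38.14/0.85 = 44.87 kW

P_shaft ≈ 44.9 kW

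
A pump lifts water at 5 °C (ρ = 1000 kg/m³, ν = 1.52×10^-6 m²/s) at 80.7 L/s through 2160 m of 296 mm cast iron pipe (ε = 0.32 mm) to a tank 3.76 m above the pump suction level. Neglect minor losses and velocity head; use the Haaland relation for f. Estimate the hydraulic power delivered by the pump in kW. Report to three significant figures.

P_hyd ≈ 11.5 kW

V = 4Q/(πD²) = 1.173 m/s; Re = 2.28×10^5; ε/D = 0.00108; f = 0.02109
h_f = f(L/D)V²/2g = 10.79 m
Total head H = z + h_f = 3.76 + 10.79 = 14.55 m
P_hyd = ρgQH = 1000·9.81·0.0807·14.55 = 11.52 kW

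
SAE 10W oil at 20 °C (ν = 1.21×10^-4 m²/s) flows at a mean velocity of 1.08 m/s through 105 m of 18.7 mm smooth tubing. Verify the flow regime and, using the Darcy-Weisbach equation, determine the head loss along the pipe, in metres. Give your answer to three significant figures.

Re = VD/ν = 1.08·0.01870/1.21×10^-4 = 167 → laminar (Re < 2300)
f = 64/Re = 0.3834
h_f = f(L/D)V²/(2g) = 0.3834·(105/0.01870)·1.08²/(2·9.81) = 128.0 m

h_f ≈ 128 m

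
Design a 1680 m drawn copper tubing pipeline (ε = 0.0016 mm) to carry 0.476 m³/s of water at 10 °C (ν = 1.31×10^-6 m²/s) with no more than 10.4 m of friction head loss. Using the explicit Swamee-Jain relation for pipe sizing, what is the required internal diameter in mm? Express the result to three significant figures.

Swamee-Jain (Type III): D = 0.66·[ε^1.25·(LQ²/(gh_f))^4.75 + ν·Q^9.4·(L/(gh_f))^5.2]^0.04
LQ²/(gh_f) = 3.731; L/(gh_f) = 16.47
Term 1 = ε^1.25·(…)^4.75 = 2.96×10^-5; Term 2 = ν·Q^9.4·(…)^5.2 = 0.00259
D = 0.66·(2.96×10^-5 + 0.00259)^0.04 = 0.5203 m = 520 mm
Check: V = 2.24 m/s, Re = 8.89×10^5, f = 0.01191, h_f = 9.82 m ≈ 10.4 m ✓

D ≈ 520 mm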